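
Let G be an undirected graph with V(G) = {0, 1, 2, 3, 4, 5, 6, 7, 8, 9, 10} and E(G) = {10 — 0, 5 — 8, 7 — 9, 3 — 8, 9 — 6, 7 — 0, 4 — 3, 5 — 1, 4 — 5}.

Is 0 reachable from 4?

Explore from 4.
Distance 1: reach 3, 5.
Distance 2: reach 1, 8.
The search is exhausted without reaching 0; it lies in a different component.

No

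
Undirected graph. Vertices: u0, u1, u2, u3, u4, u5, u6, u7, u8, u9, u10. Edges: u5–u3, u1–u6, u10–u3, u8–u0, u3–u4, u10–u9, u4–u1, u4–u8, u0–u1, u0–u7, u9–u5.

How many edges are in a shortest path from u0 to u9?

Distance 0: u0.
Distance 1: u1, u7, u8.
Distance 2: u4, u6.
Distance 3: u3.
Distance 4: u5, u10.
Distance 5: u9 — contains u9.

5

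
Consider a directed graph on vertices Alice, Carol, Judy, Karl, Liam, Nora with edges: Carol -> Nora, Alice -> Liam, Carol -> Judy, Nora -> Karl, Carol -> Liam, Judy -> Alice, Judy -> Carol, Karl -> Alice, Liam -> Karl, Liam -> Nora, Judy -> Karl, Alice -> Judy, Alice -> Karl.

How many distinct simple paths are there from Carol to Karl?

Carol→Judy→Alice→Karl
Carol→Judy→Alice→Liam→Karl
Carol→Judy→Alice→Liam→Nora→Karl
Carol→Judy→Karl
Carol→Liam→Karl
Carol→Liam→Nora→Karl
Carol→Nora→Karl

7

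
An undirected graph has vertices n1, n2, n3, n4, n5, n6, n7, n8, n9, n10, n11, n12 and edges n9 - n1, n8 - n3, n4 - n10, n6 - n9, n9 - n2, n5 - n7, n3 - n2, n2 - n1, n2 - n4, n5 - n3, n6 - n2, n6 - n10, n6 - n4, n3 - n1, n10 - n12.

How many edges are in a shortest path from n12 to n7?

6

Distance 0: n12.
Distance 1: n10.
Distance 2: n4, n6.
Distance 3: n2, n9.
Distance 4: n1, n3.
Distance 5: n5, n8.
Distance 6: n7 — contains n7.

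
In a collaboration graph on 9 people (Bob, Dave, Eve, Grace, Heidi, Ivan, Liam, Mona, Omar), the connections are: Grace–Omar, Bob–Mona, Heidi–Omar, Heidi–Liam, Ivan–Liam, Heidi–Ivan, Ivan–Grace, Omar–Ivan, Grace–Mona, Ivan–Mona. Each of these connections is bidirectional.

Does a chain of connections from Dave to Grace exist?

Dave has no edges, so nothing is reachable from it.

No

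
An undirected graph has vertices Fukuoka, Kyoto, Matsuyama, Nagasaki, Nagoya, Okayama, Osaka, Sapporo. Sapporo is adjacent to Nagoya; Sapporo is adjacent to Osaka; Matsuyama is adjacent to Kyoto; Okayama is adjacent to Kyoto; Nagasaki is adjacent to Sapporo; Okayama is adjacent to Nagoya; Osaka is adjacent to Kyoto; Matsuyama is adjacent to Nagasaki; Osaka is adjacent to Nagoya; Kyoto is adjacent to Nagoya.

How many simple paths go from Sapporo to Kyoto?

Sapporo–Nagasaki–Matsuyama–Kyoto
Sapporo–Nagoya–Kyoto
Sapporo–Nagoya–Okayama–Kyoto
Sapporo–Nagoya–Osaka–Kyoto
Sapporo–Osaka–Kyoto
Sapporo–Osaka–Nagoya–Kyoto
Sapporo–Osaka–Nagoya–Okayama–Kyoto

7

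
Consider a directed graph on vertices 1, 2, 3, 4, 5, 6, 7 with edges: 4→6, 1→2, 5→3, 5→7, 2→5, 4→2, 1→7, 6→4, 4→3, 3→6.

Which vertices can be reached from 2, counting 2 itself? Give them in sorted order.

2, 3, 4, 5, 6, 7

Start at 2.
Its neighbours: 5.
Then their neighbours: 3, 7.
Then next layer: 6.
Then next layer: 4.
Nothing further is reachable.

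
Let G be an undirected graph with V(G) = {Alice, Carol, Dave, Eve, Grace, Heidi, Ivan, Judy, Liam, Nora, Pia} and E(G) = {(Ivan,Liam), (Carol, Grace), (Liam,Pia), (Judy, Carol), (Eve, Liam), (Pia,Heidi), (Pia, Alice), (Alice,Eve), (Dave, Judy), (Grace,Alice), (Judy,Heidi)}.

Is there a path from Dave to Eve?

Yes

Explore from Dave.
Distance 1: reach Judy.
Distance 2: reach Carol, Heidi.
Distance 3: reach Grace, Pia.
Distance 4: reach Alice, Liam.
Distance 5: reach Eve, Ivan.
Found Eve.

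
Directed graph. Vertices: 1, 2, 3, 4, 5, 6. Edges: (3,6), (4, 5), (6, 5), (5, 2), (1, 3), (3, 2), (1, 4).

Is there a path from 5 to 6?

Explore from 5.
Distance 1: reach 2.
The search from 5 is exhausted; no directed path reaches 6.

No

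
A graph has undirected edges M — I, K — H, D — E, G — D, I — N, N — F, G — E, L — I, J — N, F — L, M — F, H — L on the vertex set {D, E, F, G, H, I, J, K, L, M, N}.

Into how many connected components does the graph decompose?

From D: component {D, E, G}.
From F: component {F, H, I, J, K, L, M, N}.
That's 2 components.

2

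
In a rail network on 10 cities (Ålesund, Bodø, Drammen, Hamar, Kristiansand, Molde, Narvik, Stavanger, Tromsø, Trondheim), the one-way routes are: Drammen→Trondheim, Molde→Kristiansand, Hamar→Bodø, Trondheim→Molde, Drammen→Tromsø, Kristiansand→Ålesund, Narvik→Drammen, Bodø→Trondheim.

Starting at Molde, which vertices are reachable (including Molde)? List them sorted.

Start at Molde.
Its neighbours: Kristiansand.
Then their neighbours: Ålesund.
Nothing further is reachable.

Ålesund, Kristiansand, Molde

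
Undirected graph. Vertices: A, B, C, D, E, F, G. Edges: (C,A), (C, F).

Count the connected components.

5

From A: component {A, C, F}.
From B: component {B}.
From D: component {D}.
From E: component {E}.
From G: component {G}.
That's 5 components.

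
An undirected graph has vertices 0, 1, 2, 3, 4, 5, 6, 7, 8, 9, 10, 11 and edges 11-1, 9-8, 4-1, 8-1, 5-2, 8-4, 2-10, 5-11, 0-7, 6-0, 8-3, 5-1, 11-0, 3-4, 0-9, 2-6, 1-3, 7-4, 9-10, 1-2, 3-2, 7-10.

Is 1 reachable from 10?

Explore from 10.
Distance 1: reach 2, 7, 9.
Distance 2: reach 0, 1, 3, 4, 5, 6, 8.
Found 1.

Yes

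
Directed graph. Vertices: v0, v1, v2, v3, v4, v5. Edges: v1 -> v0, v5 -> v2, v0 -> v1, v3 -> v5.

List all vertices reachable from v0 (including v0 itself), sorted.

v0, v1

Start at v0.
Its neighbours: v1.
Nothing further is reachable.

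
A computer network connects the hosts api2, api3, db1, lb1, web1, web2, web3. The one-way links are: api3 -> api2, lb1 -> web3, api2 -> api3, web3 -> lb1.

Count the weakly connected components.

5

From api2: component {api2, api3}.
From db1: component {db1}.
From lb1: component {lb1, web3}.
From web1: component {web1}.
From web2: component {web2}.
That's 5 components.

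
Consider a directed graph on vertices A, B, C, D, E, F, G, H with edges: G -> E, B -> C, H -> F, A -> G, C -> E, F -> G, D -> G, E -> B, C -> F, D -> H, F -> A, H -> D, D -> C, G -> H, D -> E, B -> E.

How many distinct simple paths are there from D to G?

D→C→F→A→G
D→C→F→G
D→E→B→C→F→A→G
D→E→B→C→F→G
D→G
D→H→F→A→G
D→H→F→G

7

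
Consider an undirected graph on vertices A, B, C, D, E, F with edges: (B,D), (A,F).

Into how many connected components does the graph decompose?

4

From A: component {A, F}.
From B: component {B, D}.
From C: component {C}.
From E: component {E}.
That's 4 components.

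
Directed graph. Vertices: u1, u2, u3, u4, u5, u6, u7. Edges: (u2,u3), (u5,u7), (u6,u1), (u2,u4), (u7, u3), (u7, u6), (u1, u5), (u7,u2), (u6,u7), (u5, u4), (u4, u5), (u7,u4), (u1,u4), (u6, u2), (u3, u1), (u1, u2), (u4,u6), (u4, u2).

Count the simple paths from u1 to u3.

u1→u2→u3
u1→u2→u4→u5→u7→u3
u1→u2→u4→u6→u7→u3
u1→u4→u2→u3
u1→u4→u5→u7→u2→u3
u1→u4→u5→u7→u3
u1→u4→u5→u7→u6→u2→u3
u1→u4→u6→u2→u3
... and 11 more.

19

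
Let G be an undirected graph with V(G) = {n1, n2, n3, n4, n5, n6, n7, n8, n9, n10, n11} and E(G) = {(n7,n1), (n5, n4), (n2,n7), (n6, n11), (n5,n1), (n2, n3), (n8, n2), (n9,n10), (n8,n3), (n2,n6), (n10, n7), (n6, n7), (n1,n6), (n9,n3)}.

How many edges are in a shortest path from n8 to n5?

Distance 0: n8.
Distance 1: n2, n3.
Distance 2: n6, n7, n9.
Distance 3: n1, n10, n11.
Distance 4: n5 — contains n5.

4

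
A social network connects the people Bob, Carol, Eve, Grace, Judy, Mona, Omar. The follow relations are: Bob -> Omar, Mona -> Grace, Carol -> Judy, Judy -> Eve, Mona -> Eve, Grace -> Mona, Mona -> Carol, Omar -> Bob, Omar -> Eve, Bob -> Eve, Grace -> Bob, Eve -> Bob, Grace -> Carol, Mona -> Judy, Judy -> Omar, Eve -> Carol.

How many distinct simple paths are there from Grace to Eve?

12

Grace→Bob→Eve
Grace→Bob→Omar→Eve
Grace→Carol→Judy→Eve
Grace→Carol→Judy→Omar→Bob→Eve
Grace→Carol→Judy→Omar→Eve
Grace→Mona→Carol→Judy→Eve
Grace→Mona→Carol→Judy→Omar→Bob→Eve
Grace→Mona→Carol→Judy→Omar→Eve
Grace→Mona→Eve
Grace→Mona→Judy→Eve
Grace→Mona→Judy→Omar→Bob→Eve
Grace→Mona→Judy→Omar→Eve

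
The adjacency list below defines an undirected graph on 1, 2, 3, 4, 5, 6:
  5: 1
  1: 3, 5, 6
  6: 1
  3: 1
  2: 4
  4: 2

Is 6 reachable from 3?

Explore from 3.
Distance 1: reach 1.
Distance 2: reach 5, 6.
Found 6.

Yes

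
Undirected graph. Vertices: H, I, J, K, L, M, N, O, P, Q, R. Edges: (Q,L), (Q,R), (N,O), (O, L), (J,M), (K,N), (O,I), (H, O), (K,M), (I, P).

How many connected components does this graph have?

From H: component {H, I, J, K, L, M, N, O, P, Q, R}.
That's 1 component.

1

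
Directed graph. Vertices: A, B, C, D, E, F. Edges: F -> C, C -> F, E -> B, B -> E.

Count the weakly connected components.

From A: component {A}.
From B: component {B, E}.
From C: component {C, F}.
From D: component {D}.
That's 4 components.

4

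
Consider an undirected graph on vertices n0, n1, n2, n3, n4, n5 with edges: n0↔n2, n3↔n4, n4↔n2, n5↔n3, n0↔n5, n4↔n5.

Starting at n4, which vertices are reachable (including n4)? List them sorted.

Start at n4.
Its neighbours: n2, n3, n5.
Then their neighbours: n0.
Nothing further is reachable.

n0, n2, n3, n4, n5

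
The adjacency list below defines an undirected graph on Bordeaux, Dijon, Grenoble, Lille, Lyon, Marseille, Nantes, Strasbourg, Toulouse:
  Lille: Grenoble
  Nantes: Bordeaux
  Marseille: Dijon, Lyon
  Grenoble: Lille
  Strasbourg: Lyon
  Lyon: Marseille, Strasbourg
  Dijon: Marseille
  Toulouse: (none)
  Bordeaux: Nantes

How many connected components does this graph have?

4

From Bordeaux: component {Bordeaux, Nantes}.
From Dijon: component {Dijon, Lyon, Marseille, Strasbourg}.
From Grenoble: component {Grenoble, Lille}.
From Toulouse: component {Toulouse}.
That's 4 components.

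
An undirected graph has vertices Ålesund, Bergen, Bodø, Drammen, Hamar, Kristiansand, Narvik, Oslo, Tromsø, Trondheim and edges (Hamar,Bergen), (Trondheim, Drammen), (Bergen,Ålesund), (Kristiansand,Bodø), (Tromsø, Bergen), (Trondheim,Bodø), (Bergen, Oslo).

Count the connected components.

3

From Ålesund: component {Ålesund, Bergen, Hamar, Oslo, Tromsø}.
From Bodø: component {Bodø, Drammen, Kristiansand, Trondheim}.
From Narvik: component {Narvik}.
That's 3 components.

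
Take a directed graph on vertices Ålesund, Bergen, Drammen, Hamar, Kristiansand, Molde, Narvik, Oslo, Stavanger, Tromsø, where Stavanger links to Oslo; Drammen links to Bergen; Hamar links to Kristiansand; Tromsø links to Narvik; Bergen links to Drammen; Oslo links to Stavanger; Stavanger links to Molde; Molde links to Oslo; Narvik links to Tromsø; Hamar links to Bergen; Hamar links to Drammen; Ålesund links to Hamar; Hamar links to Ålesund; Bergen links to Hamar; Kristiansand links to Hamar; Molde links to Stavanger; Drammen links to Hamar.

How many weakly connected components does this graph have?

3

From Ålesund: component {Ålesund, Bergen, Drammen, Hamar, Kristiansand}.
From Molde: component {Molde, Oslo, Stavanger}.
From Narvik: component {Narvik, Tromsø}.
That's 3 components.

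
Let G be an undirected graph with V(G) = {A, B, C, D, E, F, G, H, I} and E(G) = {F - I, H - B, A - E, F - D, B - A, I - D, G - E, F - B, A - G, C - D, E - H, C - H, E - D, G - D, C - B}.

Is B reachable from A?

Yes

Explore from A.
Distance 1: reach B, E, G.
Found B.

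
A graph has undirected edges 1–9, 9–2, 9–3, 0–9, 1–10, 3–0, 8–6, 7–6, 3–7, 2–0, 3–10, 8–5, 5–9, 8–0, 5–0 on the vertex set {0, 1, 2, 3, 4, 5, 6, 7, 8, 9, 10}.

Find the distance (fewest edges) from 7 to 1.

Distance 0: 7.
Distance 1: 3, 6.
Distance 2: 0, 8, 9, 10.
Distance 3: 1, 2, 5 — contains 1.

3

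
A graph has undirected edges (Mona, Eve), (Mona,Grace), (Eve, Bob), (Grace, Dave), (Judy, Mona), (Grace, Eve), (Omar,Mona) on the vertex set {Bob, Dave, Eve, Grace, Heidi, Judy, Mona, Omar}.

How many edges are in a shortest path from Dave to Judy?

3

Distance 0: Dave.
Distance 1: Grace.
Distance 2: Eve, Mona.
Distance 3: Bob, Judy, Omar — contains Judy.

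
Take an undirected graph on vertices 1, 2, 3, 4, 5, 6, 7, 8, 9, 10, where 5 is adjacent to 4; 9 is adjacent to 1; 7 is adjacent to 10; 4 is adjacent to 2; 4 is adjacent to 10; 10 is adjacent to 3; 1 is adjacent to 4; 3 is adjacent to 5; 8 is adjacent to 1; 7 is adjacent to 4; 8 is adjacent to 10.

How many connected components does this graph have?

2

From 1: component {1, 2, 3, 4, 5, 7, 8, 9, 10}.
From 6: component {6}.
That's 2 components.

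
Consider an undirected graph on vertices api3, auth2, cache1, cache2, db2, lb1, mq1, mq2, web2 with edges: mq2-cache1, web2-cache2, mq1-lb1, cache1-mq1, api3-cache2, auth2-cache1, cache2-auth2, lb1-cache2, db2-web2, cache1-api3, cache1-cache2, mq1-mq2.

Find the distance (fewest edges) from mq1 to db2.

4

Distance 0: mq1.
Distance 1: cache1, lb1, mq2.
Distance 2: api3, auth2, cache2.
Distance 3: web2.
Distance 4: db2 — contains db2.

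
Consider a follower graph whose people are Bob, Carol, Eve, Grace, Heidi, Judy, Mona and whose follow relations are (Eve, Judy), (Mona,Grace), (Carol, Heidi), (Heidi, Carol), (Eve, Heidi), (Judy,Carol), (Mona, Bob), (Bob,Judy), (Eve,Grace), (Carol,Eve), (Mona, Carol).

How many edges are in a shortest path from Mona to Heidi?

Distance 0: Mona.
Distance 1: Bob, Carol, Grace.
Distance 2: Eve, Heidi, Judy — contains Heidi.

2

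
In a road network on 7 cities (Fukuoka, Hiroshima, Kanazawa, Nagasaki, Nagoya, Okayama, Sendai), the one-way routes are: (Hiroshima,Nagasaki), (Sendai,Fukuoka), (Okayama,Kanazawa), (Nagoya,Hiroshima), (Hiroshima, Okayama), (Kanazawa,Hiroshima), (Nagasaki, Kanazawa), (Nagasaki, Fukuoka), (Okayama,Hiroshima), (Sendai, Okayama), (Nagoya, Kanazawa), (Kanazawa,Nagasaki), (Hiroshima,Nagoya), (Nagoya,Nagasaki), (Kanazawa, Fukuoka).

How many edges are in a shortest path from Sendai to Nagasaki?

3

Distance 0: Sendai.
Distance 1: Fukuoka, Okayama.
Distance 2: Hiroshima, Kanazawa.
Distance 3: Nagasaki, Nagoya — contains Nagasaki.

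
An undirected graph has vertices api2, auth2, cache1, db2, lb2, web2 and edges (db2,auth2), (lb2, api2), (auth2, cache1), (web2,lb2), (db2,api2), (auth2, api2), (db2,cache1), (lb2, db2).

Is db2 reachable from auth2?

Yes

Explore from auth2.
Distance 1: reach api2, cache1, db2.
Found db2.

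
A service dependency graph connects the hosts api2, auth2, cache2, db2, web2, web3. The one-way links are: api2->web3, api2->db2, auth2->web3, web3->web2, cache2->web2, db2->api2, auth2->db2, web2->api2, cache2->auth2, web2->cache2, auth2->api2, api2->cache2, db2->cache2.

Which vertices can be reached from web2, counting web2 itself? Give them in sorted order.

Start at web2.
Its neighbours: api2, cache2.
Then their neighbours: auth2, db2, web3.
Every vertex is now reached.

api2, auth2, cache2, db2, web2, web3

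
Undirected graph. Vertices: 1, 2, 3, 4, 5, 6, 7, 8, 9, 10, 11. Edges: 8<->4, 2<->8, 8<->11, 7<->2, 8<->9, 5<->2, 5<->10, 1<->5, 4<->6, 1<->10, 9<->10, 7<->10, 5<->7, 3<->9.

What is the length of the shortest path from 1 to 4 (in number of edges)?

Distance 0: 1.
Distance 1: 5, 10.
Distance 2: 2, 7, 9.
Distance 3: 3, 8.
Distance 4: 4, 11 — contains 4.

4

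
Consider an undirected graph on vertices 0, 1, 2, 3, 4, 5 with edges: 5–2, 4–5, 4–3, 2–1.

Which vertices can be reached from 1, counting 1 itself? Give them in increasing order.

Start at 1.
Its neighbours: 2.
Then their neighbours: 5.
Then next layer: 4.
Then next layer: 3.
Nothing further is reachable.

1, 2, 3, 4, 5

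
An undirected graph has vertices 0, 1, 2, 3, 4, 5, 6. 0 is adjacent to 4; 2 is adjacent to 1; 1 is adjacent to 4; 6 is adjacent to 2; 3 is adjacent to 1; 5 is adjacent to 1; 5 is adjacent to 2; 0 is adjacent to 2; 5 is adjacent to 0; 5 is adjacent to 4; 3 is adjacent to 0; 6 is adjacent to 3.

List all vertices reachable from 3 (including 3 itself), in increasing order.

Start at 3.
Its neighbours: 0, 1, 6.
Then their neighbours: 2, 4, 5.
Every vertex is now reached.

0, 1, 2, 3, 4, 5, 6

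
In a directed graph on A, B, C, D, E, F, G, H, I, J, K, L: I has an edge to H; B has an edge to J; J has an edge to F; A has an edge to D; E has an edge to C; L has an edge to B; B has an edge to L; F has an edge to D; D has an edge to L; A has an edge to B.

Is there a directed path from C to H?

C has no outgoing edges, so nothing is reachable from it.

No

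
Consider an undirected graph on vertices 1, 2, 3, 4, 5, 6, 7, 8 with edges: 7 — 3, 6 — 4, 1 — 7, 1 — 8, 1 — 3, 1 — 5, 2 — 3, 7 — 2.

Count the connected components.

2

From 1: component {1, 2, 3, 5, 7, 8}.
From 4: component {4, 6}.
That's 2 components.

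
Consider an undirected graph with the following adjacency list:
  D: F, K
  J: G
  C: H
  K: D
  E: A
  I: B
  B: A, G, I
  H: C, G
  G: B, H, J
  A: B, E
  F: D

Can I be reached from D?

Explore from D.
Distance 1: reach F, K.
The search is exhausted without reaching I; it lies in a different component.

No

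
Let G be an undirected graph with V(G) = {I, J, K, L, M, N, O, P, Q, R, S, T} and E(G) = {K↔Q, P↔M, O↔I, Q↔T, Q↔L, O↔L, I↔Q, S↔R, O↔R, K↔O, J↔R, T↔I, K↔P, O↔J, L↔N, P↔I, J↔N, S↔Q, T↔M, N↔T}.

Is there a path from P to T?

Yes

Explore from P.
Distance 1: reach I, K, M.
Distance 2: reach O, Q, T.
Found T.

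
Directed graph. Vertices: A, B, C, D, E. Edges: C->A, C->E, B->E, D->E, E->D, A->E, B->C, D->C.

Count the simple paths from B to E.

B→C→A→E
B→C→E
B→E

3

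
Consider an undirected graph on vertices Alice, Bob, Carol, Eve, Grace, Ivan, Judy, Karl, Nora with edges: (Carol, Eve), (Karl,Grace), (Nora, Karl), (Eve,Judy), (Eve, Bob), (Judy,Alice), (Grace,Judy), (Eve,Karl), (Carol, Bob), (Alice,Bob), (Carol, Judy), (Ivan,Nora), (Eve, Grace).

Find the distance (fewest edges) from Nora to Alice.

Distance 0: Nora.
Distance 1: Ivan, Karl.
Distance 2: Eve, Grace.
Distance 3: Bob, Carol, Judy.
Distance 4: Alice — contains Alice.

4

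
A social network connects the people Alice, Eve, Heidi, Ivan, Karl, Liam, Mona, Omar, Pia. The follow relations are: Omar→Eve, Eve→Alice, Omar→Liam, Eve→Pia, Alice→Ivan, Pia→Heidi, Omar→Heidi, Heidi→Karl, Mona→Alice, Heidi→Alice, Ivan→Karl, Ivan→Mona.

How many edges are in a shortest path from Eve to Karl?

3

Distance 0: Eve.
Distance 1: Alice, Pia.
Distance 2: Heidi, Ivan.
Distance 3: Karl, Mona — contains Karl.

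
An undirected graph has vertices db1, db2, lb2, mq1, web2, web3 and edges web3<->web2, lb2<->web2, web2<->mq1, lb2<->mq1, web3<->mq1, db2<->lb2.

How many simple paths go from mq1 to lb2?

mq1–lb2
mq1–web2–lb2
mq1–web3–web2–lb2

3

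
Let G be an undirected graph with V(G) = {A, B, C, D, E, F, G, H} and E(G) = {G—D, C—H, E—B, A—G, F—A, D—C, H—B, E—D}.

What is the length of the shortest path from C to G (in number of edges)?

2

Distance 0: C.
Distance 1: D, H.
Distance 2: B, E, G — contains G.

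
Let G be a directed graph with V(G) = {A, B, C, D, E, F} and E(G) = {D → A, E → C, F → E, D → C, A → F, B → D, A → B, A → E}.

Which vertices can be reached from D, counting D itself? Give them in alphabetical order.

Start at D.
Its neighbours: A, C.
Then their neighbours: B, E, F.
Every vertex is now reached.

A, B, C, D, E, F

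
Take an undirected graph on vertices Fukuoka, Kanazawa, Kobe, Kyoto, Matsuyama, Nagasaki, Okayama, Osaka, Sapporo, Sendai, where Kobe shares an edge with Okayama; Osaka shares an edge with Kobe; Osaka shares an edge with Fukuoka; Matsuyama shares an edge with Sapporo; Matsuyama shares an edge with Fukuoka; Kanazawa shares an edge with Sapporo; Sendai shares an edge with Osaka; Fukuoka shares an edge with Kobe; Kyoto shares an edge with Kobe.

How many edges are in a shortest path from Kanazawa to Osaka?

4

Distance 0: Kanazawa.
Distance 1: Sapporo.
Distance 2: Matsuyama.
Distance 3: Fukuoka.
Distance 4: Kobe, Osaka — contains Osaka.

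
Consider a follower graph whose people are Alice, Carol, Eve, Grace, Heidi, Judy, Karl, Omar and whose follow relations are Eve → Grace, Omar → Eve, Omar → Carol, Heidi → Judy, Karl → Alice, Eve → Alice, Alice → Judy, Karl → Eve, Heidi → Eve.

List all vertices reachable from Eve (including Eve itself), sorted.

Start at Eve.
Its neighbours: Alice, Grace.
Then their neighbours: Judy.
Nothing further is reachable.

Alice, Eve, Grace, Judy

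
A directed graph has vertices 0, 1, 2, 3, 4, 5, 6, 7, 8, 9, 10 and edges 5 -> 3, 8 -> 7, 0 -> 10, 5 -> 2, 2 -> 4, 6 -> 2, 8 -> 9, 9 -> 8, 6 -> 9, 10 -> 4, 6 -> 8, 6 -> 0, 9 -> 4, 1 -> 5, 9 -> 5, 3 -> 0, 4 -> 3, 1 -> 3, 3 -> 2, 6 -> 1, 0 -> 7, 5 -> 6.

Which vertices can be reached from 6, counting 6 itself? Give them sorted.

Start at 6.
Its neighbours: 0, 1, 2, 8, 9.
Then their neighbours: 3, 4, 5, 7, 10.
Every vertex is now reached.

0, 1, 2, 3, 4, 5, 6, 7, 8, 9, 10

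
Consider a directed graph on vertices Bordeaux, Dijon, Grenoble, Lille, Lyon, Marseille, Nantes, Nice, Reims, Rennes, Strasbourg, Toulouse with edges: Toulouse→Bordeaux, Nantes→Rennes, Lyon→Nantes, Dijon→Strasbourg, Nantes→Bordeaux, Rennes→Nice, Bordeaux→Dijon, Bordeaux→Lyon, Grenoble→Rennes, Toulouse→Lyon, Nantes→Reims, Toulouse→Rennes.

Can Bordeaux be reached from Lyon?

Explore from Lyon.
Distance 1: reach Nantes.
Distance 2: reach Bordeaux, Reims, Rennes.
Found Bordeaux.

Yes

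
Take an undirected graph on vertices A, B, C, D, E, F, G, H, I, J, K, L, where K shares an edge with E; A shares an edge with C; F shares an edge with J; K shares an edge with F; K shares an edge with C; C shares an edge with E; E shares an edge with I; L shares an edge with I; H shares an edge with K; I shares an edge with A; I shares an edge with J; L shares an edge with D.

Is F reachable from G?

No

G has no edges, so nothing is reachable from it.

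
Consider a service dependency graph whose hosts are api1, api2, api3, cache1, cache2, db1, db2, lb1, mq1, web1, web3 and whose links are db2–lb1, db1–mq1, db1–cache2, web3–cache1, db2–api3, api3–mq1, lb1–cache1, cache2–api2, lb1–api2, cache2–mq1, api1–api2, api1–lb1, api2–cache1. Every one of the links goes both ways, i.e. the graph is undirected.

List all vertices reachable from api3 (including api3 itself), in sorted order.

api1, api2, api3, cache1, cache2, db1, db2, lb1, mq1, web3

Start at api3.
Its neighbours: db2, mq1.
Then their neighbours: cache2, db1, lb1.
Then next layer: api1, api2, cache1.
Then next layer: web3.
Nothing further is reachable.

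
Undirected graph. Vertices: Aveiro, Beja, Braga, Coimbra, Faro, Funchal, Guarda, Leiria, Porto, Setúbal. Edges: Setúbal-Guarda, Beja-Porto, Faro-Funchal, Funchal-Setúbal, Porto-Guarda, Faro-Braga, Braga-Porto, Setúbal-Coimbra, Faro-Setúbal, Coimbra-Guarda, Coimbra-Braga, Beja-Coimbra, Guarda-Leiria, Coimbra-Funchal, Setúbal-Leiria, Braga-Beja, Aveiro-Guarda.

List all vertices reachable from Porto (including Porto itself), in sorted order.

Aveiro, Beja, Braga, Coimbra, Faro, Funchal, Guarda, Leiria, Porto, Setúbal

Start at Porto.
Its neighbours: Beja, Braga, Guarda.
Then their neighbours: Aveiro, Coimbra, Faro, Leiria, Setúbal.
Then next layer: Funchal.
Every vertex is now reached.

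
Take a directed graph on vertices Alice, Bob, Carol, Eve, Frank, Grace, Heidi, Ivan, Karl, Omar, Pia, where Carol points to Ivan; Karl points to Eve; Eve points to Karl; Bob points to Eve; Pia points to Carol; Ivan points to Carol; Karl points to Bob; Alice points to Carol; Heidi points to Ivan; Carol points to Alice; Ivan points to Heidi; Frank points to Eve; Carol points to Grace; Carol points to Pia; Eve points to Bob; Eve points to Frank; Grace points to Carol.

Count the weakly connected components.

From Alice: component {Alice, Carol, Grace, Heidi, Ivan, Pia}.
From Bob: component {Bob, Eve, Frank, Karl}.
From Omar: component {Omar}.
That's 3 components.

3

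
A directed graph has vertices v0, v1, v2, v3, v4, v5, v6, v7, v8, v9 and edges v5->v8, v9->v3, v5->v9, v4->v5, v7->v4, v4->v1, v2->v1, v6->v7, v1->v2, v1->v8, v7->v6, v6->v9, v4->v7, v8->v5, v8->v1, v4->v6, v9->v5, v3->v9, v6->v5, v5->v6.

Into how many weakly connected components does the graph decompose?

2

From v0: component {v0}.
From v1: component {v1, v2, v3, v4, v5, v6, v7, v8, v9}.
That's 2 components.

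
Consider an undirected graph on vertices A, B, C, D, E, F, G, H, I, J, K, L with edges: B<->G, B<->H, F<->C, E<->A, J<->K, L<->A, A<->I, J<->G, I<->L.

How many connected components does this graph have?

4

From A: component {A, E, I, L}.
From B: component {B, G, H, J, K}.
From C: component {C, F}.
From D: component {D}.
That's 4 components.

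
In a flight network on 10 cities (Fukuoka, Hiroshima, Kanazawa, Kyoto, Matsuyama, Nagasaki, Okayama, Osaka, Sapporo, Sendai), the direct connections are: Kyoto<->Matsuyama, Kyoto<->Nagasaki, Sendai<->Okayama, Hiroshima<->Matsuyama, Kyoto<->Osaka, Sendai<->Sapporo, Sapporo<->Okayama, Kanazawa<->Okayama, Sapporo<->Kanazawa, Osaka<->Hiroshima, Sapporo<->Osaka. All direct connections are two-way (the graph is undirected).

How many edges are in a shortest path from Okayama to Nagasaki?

4

Distance 0: Okayama.
Distance 1: Kanazawa, Sapporo, Sendai.
Distance 2: Osaka.
Distance 3: Hiroshima, Kyoto.
Distance 4: Matsuyama, Nagasaki — contains Nagasaki.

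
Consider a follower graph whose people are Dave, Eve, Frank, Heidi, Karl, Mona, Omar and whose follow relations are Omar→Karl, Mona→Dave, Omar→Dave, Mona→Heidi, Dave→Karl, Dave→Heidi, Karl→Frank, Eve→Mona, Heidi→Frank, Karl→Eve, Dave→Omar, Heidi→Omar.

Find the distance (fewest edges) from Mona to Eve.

3

Distance 0: Mona.
Distance 1: Dave, Heidi.
Distance 2: Frank, Karl, Omar.
Distance 3: Eve — contains Eve.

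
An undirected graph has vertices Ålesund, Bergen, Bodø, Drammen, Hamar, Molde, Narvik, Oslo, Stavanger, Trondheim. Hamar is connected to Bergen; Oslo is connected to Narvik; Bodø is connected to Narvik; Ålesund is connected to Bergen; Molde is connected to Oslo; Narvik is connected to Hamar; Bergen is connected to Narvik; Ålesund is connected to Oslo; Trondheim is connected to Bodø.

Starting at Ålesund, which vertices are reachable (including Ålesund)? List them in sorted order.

Start at Ålesund.
Its neighbours: Bergen, Oslo.
Then their neighbours: Hamar, Molde, Narvik.
Then next layer: Bodø.
Then next layer: Trondheim.
Nothing further is reachable.

Ålesund, Bergen, Bodø, Hamar, Molde, Narvik, Oslo, Trondheim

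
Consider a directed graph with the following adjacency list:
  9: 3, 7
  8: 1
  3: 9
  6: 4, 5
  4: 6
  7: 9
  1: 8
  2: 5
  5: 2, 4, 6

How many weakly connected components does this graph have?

From 1: component {1, 8}.
From 2: component {2, 4, 5, 6}.
From 3: component {3, 7, 9}.
That's 3 components.

3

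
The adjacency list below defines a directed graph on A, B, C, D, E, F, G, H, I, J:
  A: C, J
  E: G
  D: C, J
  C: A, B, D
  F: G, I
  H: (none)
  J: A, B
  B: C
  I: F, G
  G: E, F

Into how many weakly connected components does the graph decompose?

3

From A: component {A, B, C, D, J}.
From E: component {E, F, G, I}.
From H: component {H}.
That's 3 components.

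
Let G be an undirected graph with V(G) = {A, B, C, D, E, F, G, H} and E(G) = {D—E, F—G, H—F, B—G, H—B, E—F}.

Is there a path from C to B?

C has no edges, so nothing is reachable from it.

No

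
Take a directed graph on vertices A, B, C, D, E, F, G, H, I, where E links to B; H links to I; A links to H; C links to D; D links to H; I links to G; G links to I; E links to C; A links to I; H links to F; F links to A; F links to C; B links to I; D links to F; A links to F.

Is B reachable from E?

Explore from E.
Distance 1: reach B, C.
Found B.

Yes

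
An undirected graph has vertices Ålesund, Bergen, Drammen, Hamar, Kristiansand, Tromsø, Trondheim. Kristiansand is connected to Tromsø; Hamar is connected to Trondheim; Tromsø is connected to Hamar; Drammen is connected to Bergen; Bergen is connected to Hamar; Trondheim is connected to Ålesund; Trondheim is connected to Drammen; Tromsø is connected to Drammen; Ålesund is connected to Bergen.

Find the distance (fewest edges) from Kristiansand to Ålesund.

4

Distance 0: Kristiansand.
Distance 1: Tromsø.
Distance 2: Drammen, Hamar.
Distance 3: Bergen, Trondheim.
Distance 4: Ålesund — contains Ålesund.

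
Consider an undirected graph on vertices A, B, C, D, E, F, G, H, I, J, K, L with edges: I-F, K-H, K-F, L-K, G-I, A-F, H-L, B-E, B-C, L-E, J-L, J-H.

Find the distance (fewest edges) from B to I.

Distance 0: B.
Distance 1: C, E.
Distance 2: L.
Distance 3: H, J, K.
Distance 4: F.
Distance 5: A, I — contains I.

5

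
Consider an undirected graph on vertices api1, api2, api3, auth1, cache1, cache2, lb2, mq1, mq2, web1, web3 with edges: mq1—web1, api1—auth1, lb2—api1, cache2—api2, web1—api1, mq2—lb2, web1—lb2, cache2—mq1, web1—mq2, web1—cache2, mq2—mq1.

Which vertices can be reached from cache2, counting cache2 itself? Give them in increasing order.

Start at cache2.
Its neighbours: api2, mq1, web1.
Then their neighbours: api1, lb2, mq2.
Then next layer: auth1.
Nothing further is reachable.

api1, api2, auth1, cache2, lb2, mq1, mq2, web1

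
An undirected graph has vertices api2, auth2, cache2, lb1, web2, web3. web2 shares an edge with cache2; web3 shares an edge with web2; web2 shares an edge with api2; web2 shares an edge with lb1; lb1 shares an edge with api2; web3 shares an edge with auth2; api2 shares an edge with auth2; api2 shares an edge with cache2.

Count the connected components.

From api2: component {api2, auth2, cache2, lb1, web2, web3}.
That's 1 component.

1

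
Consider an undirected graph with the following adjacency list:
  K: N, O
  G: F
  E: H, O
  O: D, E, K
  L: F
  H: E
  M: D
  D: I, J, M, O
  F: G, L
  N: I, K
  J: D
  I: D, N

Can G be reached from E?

Explore from E.
Distance 1: reach H, O.
Distance 2: reach D, K.
Distance 3: reach I, J, M, N.
The search is exhausted without reaching G; it lies in a different component.

No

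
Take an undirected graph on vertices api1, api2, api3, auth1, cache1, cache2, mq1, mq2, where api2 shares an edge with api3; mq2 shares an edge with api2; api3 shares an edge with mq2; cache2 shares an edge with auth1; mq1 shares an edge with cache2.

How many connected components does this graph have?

4

From api1: component {api1}.
From api2: component {api2, api3, mq2}.
From auth1: component {auth1, cache2, mq1}.
From cache1: component {cache1}.
That's 4 components.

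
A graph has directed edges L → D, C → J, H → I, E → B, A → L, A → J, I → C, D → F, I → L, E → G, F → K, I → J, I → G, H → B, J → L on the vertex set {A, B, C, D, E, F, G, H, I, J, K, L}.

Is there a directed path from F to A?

Explore from F.
Distance 1: reach K.
The search from F is exhausted; no directed path reaches A.

No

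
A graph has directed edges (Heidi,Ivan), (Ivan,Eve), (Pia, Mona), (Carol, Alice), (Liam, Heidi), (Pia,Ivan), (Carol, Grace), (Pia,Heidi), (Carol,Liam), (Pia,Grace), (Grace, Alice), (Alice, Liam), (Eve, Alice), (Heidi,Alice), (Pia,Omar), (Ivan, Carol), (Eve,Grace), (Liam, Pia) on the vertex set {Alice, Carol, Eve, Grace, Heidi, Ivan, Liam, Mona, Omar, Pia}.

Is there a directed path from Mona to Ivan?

Mona has no outgoing edges, so nothing is reachable from it.

No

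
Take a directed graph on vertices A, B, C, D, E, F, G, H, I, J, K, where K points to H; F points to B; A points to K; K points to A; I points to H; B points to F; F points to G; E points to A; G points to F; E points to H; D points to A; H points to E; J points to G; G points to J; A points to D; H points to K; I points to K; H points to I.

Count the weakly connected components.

3

From A: component {A, D, E, H, I, K}.
From B: component {B, F, G, J}.
From C: component {C}.
That's 3 components.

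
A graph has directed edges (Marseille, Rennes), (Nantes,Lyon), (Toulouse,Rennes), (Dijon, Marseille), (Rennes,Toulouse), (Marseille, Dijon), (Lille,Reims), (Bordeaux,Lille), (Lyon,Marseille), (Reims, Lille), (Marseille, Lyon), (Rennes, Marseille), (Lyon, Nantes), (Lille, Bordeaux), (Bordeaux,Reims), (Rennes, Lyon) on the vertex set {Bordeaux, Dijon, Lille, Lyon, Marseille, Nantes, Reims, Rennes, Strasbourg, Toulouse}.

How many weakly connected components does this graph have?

From Bordeaux: component {Bordeaux, Lille, Reims}.
From Dijon: component {Dijon, Lyon, Marseille, Nantes, Rennes, Toulouse}.
From Strasbourg: component {Strasbourg}.
That's 3 components.

3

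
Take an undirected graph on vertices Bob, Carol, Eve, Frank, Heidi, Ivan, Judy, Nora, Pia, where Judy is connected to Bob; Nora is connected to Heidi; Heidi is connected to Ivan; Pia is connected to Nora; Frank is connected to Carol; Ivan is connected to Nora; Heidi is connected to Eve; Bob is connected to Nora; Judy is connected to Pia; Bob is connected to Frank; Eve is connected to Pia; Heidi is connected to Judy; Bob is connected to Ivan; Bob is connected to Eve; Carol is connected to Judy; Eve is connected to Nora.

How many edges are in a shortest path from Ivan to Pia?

Distance 0: Ivan.
Distance 1: Bob, Heidi, Nora.
Distance 2: Eve, Frank, Judy, Pia — contains Pia.

2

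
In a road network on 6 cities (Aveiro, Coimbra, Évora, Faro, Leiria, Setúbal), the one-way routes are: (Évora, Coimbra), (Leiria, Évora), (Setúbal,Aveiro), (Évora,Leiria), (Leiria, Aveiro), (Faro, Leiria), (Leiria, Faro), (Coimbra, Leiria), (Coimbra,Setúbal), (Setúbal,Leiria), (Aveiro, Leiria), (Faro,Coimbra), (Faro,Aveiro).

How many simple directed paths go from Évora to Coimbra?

2

Évora→Coimbra
Évora→Leiria→Faro→Coimbra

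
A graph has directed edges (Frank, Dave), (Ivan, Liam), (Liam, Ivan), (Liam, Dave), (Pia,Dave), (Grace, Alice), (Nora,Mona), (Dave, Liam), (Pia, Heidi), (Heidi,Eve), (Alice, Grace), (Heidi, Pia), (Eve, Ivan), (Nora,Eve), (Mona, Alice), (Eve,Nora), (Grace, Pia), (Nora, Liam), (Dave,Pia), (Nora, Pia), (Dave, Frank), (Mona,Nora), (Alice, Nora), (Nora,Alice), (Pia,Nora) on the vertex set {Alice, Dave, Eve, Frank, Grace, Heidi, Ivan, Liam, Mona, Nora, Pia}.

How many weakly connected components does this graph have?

1

From Alice: component {Alice, Dave, Eve, Frank, Grace, Heidi, Ivan, Liam, Mona, Nora, Pia}.
That's 1 component.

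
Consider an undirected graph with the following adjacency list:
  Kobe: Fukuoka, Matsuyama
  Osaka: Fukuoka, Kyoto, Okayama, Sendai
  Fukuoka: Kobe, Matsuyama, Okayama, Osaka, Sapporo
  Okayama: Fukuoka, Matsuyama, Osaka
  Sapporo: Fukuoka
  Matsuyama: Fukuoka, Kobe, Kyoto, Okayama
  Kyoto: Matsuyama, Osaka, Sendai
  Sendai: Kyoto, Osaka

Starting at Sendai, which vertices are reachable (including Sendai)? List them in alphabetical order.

Fukuoka, Kobe, Kyoto, Matsuyama, Okayama, Osaka, Sapporo, Sendai

Start at Sendai.
Its neighbours: Kyoto, Osaka.
Then their neighbours: Fukuoka, Matsuyama, Okayama.
Then next layer: Kobe, Sapporo.
Every vertex is now reached.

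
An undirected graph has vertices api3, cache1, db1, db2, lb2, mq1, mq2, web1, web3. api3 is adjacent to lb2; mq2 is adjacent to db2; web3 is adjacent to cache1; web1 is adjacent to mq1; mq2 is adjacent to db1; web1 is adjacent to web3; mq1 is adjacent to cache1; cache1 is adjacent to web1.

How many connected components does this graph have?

From api3: component {api3, lb2}.
From cache1: component {cache1, mq1, web1, web3}.
From db1: component {db1, db2, mq2}.
That's 3 components.

3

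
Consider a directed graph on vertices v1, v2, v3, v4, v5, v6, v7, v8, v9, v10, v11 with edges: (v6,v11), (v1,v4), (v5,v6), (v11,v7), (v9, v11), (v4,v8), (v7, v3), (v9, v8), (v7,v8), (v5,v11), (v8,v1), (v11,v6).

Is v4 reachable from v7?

Explore from v7.
Distance 1: reach v3, v8.
Distance 2: reach v1.
Distance 3: reach v4.
Found v4.

Yes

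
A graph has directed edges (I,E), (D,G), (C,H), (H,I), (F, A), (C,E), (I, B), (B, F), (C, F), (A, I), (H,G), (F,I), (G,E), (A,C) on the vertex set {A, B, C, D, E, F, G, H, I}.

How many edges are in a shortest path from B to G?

Distance 0: B.
Distance 1: F.
Distance 2: A, I.
Distance 3: C, E.
Distance 4: H.
Distance 5: G — contains G.

5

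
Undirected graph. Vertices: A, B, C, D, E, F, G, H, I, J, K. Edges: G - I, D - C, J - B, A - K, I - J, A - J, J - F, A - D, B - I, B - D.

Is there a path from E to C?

E has no edges, so nothing is reachable from it.

No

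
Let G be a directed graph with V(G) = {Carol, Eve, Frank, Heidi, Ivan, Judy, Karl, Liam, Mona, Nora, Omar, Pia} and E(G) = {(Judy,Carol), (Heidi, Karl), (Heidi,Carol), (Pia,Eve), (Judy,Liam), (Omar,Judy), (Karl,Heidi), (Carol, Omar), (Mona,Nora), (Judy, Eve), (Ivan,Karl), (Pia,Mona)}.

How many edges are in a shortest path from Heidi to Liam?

Distance 0: Heidi.
Distance 1: Carol, Karl.
Distance 2: Omar.
Distance 3: Judy.
Distance 4: Eve, Liam — contains Liam.

4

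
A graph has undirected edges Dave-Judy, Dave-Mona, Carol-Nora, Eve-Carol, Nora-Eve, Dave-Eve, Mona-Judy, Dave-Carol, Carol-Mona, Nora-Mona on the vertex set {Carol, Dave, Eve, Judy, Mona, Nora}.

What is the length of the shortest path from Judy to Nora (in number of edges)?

2

Distance 0: Judy.
Distance 1: Dave, Mona.
Distance 2: Carol, Eve, Nora — contains Nora.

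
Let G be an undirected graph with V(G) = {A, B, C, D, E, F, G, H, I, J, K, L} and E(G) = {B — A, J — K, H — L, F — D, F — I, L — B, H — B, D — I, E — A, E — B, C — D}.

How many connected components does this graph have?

From A: component {A, B, E, H, L}.
From C: component {C, D, F, I}.
From G: component {G}.
From J: component {J, K}.
That's 4 components.

4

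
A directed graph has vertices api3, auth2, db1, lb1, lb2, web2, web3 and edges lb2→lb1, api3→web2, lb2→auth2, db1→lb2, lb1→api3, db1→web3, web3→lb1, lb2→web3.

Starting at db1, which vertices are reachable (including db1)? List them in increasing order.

Start at db1.
Its neighbours: lb2, web3.
Then their neighbours: auth2, lb1.
Then next layer: api3.
Then next layer: web2.
Every vertex is now reached.

api3, auth2, db1, lb1, lb2, web2, web3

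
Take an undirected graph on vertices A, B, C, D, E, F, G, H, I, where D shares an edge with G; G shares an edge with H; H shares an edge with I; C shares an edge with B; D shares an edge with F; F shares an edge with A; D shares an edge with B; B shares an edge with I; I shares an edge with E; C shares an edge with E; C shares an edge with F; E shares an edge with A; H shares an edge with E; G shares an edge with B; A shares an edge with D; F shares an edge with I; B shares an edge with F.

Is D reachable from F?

Yes

Explore from F.
Distance 1: reach A, B, C, D, I.
Found D.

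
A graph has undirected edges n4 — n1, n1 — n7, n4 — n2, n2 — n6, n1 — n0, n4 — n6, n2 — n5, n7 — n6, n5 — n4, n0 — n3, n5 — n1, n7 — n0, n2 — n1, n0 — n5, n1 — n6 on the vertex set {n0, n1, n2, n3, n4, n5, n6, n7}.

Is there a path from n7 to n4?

Yes

Explore from n7.
Distance 1: reach n0, n1, n6.
Distance 2: reach n2, n3, n4, n5.
Found n4.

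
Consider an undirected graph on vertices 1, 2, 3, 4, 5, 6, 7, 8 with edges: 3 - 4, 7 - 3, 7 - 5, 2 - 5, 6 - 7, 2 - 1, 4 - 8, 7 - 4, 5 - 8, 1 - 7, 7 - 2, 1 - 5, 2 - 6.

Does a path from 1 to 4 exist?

Yes

Explore from 1.
Distance 1: reach 2, 5, 7.
Distance 2: reach 3, 4, 6, 8.
Found 4.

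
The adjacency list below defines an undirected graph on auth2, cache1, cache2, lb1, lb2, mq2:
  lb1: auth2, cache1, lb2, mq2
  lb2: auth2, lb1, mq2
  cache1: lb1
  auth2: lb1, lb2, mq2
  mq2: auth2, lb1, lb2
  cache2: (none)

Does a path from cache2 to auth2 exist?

cache2 has no edges, so nothing is reachable from it.

No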